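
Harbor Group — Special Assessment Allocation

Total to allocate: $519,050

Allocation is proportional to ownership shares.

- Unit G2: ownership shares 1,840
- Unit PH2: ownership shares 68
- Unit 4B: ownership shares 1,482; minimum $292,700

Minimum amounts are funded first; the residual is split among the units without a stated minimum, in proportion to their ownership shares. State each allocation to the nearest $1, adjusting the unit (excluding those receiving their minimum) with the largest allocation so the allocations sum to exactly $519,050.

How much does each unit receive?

Guaranteed amounts: Unit 4B $292,700. Remaining pool $226,350.
Remaining pool split over remaining ownership shares 1,908: Unit G2 218,283.02 → $218,283; Unit PH2 8,066.98 → $8,067.

Unit G2: $218,283 | Unit PH2: $8,067 | Unit 4B: $292,700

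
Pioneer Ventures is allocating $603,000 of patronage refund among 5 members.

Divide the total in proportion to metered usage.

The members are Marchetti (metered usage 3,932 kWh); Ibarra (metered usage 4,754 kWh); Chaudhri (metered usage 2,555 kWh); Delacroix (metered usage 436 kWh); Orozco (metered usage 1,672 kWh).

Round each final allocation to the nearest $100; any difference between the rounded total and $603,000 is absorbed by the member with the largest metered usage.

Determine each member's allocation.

Sum of metered usage: 13,349.
Unrounded shares: Marchetti 3,932/13,349 × $603,000 = 177,616.00; Ibarra 4,754/13,349 × $603,000 = 214,747.32; Chaudhri 2,555/13,349 × $603,000 = 115,414.26; Delacroix 436/13,349 × $603,000 = 19,694.96; Orozco 1,672/13,349 × $603,000 = 75,527.46.
Rounded to nearest $100: Marchetti $177,600; Ibarra $214,700; Chaudhri $115,400; Delacroix $19,700; Orozco $75,500. Sum = $602,900.
Difference $603,000 − $602,900 = +$100 applied to largest metered usage (Ibarra): Ibarra becomes $214,800.

Marchetti: $177,600 · Ibarra: $214,800 · Chaudhri: $115,400 · Delacroix: $19,700 · Orozco: $75,500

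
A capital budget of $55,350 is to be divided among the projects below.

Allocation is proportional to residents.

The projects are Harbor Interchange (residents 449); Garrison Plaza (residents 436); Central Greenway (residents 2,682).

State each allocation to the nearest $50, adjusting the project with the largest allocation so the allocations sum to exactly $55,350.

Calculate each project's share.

Sum of residents: 3,567.
Pro-rata amounts: Harbor Interchange 449/3,567 × $55,350 = 6,967.24; Garrison Plaza 436/3,567 × $55,350 = 6,765.52; Central Greenway 2,682/3,567 × $55,350 = 41,617.24.
At nearest $50: Harbor Interchange $6,950; Garrison Plaza $6,750; Central Greenway $41,600. Sum = $55,300.
Difference $55,350 − $55,300 = +$50 applied to largest allocation (Central Greenway): Central Greenway becomes $41,650.

Harbor Interchange: $6,950 | Garrison Plaza: $6,750 | Central Greenway: $41,650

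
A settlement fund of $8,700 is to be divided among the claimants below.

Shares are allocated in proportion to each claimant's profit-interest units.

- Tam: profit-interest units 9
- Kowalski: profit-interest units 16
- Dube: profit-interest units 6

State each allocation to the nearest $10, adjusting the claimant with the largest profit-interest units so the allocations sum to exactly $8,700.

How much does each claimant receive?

Tam: $2,530; Kowalski: $4,490; Dube: $1,680

Total profit-interest units = 9 + 16 + 6 = 31.
Raw shares: Tam 2,525.81; Kowalski 4,490.32; Dube 1,683.87.
Rounded to nearest $10: Tam $2,530; Kowalski $4,490; Dube $1,680. Sum = $8,700.
No rounding difference to absorb.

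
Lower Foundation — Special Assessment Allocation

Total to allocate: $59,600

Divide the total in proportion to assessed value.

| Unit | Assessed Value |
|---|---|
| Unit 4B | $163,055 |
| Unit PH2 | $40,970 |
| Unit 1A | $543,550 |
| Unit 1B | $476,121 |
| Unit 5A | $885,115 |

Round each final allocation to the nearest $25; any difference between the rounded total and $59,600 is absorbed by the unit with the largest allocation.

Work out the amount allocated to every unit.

Unit 4B: $4,600 | Unit PH2: $1,150 | Unit 1A: $15,350 | Unit 1B: $13,450 | Unit 5A: $25,050

Assessed value total: 2,108,811.
Proportional shares: Unit 4B 163,055/2,108,811 × $59,600 = 4,608.32; Unit PH2 40,970/2,108,811 × $59,600 = 1,157.91; Unit 1A 543,550/2,108,811 × $59,600 = 15,362.01; Unit 1B 476,121/2,108,811 × $59,600 = 13,456.31; Unit 5A 885,115/2,108,811 × $59,600 = 25,015.45.
Rounded to nearest $25: Unit 4B $4,600; Unit PH2 $1,150; Unit 1A $15,350; Unit 1B $13,450; Unit 5A $25,025. Sum = $59,575.
Difference $59,600 − $59,575 = +$25 applied to largest allocation (Unit 5A): Unit 5A becomes $25,050.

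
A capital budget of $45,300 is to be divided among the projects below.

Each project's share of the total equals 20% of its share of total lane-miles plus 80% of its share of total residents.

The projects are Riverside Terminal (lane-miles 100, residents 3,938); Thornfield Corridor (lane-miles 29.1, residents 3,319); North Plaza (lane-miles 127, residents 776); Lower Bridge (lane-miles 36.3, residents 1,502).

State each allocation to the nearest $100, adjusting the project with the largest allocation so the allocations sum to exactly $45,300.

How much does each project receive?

Lane-miles total 292.4; residents total 9,535.
Combined weights (20% lane-miles + 80% residents): Riverside Terminal 0.3988; Thornfield Corridor 0.2984; North Plaza 0.1520; Lower Bridge 0.1508.
Pro-rata amounts: Riverside Terminal 18,065.79; Thornfield Corridor 13,516.30; North Plaza 6,884.46; Lower Bridge 6,833.46.
Rounded to nearest $100: Riverside Terminal $18,100; Thornfield Corridor $13,500; North Plaza $6,900; Lower Bridge $6,800. Sum = $45,300.
Sum already equals the total — no adjustment.

Riverside Terminal: $18,100; Thornfield Corridor: $13,500; North Plaza: $6,900; Lower Bridge: $6,800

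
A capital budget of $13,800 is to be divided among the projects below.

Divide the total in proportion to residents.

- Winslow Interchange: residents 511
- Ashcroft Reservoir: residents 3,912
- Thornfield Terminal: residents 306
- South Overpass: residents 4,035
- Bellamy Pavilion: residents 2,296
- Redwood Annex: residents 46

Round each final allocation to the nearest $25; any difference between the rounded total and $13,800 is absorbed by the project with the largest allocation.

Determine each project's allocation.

Winslow Interchange: $625; Ashcroft Reservoir: $4,850; Thornfield Terminal: $375; South Overpass: $5,050; Bellamy Pavilion: $2,850; Redwood Annex: $50

Combined residents = 11,106.
Unrounded shares: Winslow Interchange 511/11,106 × $13,800 = 634.95; Ashcroft Reservoir 3,912/11,106 × $13,800 = 4,860.94; Thornfield Terminal 306/11,106 × $13,800 = 380.23; South Overpass 4,035/11,106 × $13,800 = 5,013.78; Bellamy Pavilion 2,296/11,106 × $13,800 = 2,852.94; Redwood Annex 46/11,106 × $13,800 = 57.16.
Rounded to nearest $25: Winslow Interchange $625; Ashcroft Reservoir $4,850; Thornfield Terminal $375; South Overpass $5,025; Bellamy Pavilion $2,850; Redwood Annex $50. Sum = $13,775.
Difference $13,800 − $13,775 = +$25 applied to largest allocation (South Overpass): South Overpass becomes $5,050.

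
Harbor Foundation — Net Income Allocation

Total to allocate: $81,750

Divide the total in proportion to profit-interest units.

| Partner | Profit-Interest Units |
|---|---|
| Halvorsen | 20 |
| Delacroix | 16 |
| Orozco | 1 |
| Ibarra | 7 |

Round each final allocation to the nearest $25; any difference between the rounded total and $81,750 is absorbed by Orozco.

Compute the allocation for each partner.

Sum of profit-interest units: 44.
Pro-rata amounts: Halvorsen 20/44 × $81,750 = 37,159.09; Delacroix 16/44 × $81,750 = 29,727.27; Orozco 1/44 × $81,750 = 1,857.95; Ibarra 7/44 × $81,750 = 13,005.68.
After rounding ($25): Halvorsen $37,150; Delacroix $29,725; Orozco $1,850; Ibarra $13,000. Sum = $81,725.
Difference $81,750 − $81,725 = +$25 applied to Orozco: Orozco becomes $1,875.

Halvorsen: $37,150 · Delacroix: $29,725 · Orozco: $1,875 · Ibarra: $13,000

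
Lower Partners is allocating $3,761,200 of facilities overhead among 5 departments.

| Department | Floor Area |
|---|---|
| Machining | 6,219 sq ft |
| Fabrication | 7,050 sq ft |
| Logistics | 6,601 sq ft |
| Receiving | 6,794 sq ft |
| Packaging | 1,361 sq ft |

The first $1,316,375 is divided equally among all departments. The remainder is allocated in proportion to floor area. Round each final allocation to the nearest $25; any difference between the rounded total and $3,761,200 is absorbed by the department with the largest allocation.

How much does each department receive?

Machining: $805,800 · Fabrication: $878,300 · Logistics: $839,125 · Receiving: $855,975 · Packaging: $382,000

First tranche $1,316,375 split equally: $263,275 each.
Remainder $2,444,825 by floor area (total 28,025): Machining 542,528.69 → $542,525; Fabrication 615,022.88 → $615,025; Logistics 575,853.34 → $575,850; Receiving 592,690.14 → $592,700; Packaging 118,729.95 → $118,725.
Totals: Machining $263,275 + $542,525 = $805,800; Fabrication $263,275 + $615,025 = $878,300; Logistics $263,275 + $575,850 = $839,125; Receiving $263,275 + $592,700 = $855,975; Packaging $263,275 + $118,725 = $382,000.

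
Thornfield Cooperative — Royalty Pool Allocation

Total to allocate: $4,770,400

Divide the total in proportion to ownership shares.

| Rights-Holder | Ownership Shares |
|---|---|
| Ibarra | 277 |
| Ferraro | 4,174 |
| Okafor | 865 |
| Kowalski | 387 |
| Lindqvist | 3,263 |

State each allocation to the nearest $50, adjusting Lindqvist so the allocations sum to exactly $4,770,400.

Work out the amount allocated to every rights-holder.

Ibarra: $147,400; Ferraro: $2,220,800; Okafor: $460,250; Kowalski: $205,900; Lindqvist: $1,736,050

Total ownership shares = 8,966.
Unrounded shares: Ibarra 277/8,966 × $4,770,400 = 147,379.08; Ferraro 4,174/8,966 × $4,770,400 = 2,220,795.18; Okafor 865/8,966 × $4,770,400 = 460,227.08; Kowalski 387/8,966 × $4,770,400 = 205,905.06; Lindqvist 3,263/8,966 × $4,770,400 = 1,736,093.60.
Rounded to nearest $50: Ibarra $147,400; Ferraro $2,220,800; Okafor $460,250; Kowalski $205,900; Lindqvist $1,736,100. Sum = $4,770,450.
Difference $4,770,400 − $4,770,450 = −$50 applied to Lindqvist: Lindqvist becomes $1,736,050.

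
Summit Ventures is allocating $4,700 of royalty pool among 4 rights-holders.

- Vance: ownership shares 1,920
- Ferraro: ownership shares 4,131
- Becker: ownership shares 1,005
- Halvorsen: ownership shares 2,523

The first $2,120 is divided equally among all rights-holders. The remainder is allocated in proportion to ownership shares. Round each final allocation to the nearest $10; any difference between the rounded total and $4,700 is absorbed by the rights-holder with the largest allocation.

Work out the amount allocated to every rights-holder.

Vance: $1,050 | Ferraro: $1,640 | Becker: $800 | Halvorsen: $1,210

Equal tier: $2,120 ÷ 4 = $530 apiece.
Remainder $2,580 by ownership shares (total 9,579): Vance 517.13 → $520; Ferraro 1,112.64 → $1,110; Becker 270.69 → $270; Halvorsen 679.54 → $680.
Totals: Vance $530 + $520 = $1,050; Ferraro $530 + $1,110 = $1,640; Becker $530 + $270 = $800; Halvorsen $530 + $680 = $1,210.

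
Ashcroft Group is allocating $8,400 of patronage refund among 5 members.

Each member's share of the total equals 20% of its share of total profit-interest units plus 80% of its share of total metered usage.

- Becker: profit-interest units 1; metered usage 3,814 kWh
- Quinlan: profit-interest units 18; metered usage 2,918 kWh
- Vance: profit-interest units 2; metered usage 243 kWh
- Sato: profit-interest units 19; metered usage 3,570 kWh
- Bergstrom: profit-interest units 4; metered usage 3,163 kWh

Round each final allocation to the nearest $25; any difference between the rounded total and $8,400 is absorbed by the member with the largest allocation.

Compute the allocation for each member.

Profit-interest units total 44; metered usage total 13,708.
Combined weights (20% profit-interest units + 80% metered usage): Becker 0.2271; Quinlan 0.2521; Vance 0.0233; Sato 0.2947; Bergstrom 0.2028.
Proportional shares: Becker 1,907.90; Quinlan 2,117.75; Vance 195.49; Sato 2,475.56; Bergstrom 1,703.31.
After rounding ($25): Becker $1,900; Quinlan $2,125; Vance $200; Sato $2,475; Bergstrom $1,700. Sum = $8,400.
Rounded total matches; no reconciliation needed.

Becker: $1,900; Quinlan: $2,125; Vance: $200; Sato: $2,475; Bergstrom: $1,700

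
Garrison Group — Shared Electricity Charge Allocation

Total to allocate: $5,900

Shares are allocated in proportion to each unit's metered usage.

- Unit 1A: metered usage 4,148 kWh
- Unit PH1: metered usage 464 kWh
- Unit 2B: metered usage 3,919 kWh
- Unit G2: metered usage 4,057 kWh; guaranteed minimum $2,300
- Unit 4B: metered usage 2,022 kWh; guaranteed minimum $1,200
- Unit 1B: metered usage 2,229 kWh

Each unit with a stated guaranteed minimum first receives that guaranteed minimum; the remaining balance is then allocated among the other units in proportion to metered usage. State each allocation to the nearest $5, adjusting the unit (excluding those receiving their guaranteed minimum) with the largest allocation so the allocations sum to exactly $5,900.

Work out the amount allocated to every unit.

Unit 1A: $925; Unit PH1: $105; Unit 2B: $875; Unit G2: $2,300; Unit 4B: $1,200; Unit 1B: $495

Guaranteed amounts: Unit G2 $2,300; Unit 4B $1,200. Balance $2,400.
Balance split over remaining metered usage 10,760: Unit 1A 925.20 → $925; Unit PH1 103.49 → $105; Unit 2B 874.13 → $875; Unit 1B 497.17 → $495.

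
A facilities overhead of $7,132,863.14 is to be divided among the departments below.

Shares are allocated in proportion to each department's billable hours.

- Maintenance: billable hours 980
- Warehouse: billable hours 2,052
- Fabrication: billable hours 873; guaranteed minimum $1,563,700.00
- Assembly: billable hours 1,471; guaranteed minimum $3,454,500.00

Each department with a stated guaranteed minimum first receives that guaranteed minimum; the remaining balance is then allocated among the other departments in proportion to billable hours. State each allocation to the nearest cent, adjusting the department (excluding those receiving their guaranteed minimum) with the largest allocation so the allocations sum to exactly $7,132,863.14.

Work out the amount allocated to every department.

Minimums first: Fabrication $1,563,700.00; Assembly $3,454,500.00. Residual $2,114,663.14.
Residual split over remaining billable hours 3,032: Maintenance 683,499.2999 → $683,499.30; Warehouse 1,431,163.8401 → $1,431,163.84.

Maintenance: $683,499.30 | Warehouse: $1,431,163.84 | Fabrication: $1,563,700.00 | Assembly: $3,454,500.00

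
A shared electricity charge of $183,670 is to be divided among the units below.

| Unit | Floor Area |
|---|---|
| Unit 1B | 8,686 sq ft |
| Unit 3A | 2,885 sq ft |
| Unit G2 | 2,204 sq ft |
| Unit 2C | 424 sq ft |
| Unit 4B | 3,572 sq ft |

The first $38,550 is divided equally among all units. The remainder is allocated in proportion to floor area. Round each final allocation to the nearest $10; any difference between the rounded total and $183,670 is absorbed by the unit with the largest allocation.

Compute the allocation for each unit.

Unit 1B: $78,640; Unit 3A: $31,270; Unit G2: $25,710; Unit 2C: $11,170; Unit 4B: $36,880

Equal tier: $38,550 ÷ 5 = $7,710 apiece.
Remainder $145,120 by floor area (total 17,771): Unit 1B 70,930.86 → $70,930; Unit 3A 23,559.24 → $23,560; Unit G2 17,998.11 → $18,000; Unit 2C 3,462.43 → $3,460; Unit 4B 29,169.36 → $29,170.
Totals: Unit 1B $7,710 + $70,930 = $78,640; Unit 3A $7,710 + $23,560 = $31,270; Unit G2 $7,710 + $18,000 = $25,710; Unit 2C $7,710 + $3,460 = $11,170; Unit 4B $7,710 + $29,170 = $36,880.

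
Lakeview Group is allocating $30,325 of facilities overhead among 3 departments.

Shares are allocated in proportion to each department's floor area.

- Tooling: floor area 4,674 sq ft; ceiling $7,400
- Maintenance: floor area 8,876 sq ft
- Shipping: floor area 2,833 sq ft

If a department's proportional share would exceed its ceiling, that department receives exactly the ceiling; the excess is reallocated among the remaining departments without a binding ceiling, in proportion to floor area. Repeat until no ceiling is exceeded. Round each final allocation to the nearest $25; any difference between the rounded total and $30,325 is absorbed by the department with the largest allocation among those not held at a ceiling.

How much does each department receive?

Tooling: $7,400 · Maintenance: $17,375 · Shipping: $5,550

Combined floor area = 16,383.
Proportional shares (ignoring caps): Tooling 8,651.59; Maintenance 16,429.51; Shipping 5,243.89.
Capped: Tooling ($7,400); balance $22,925 reallocated over remaining floor area 11,709.
Redistributed shares: Maintenance 17,378.28 → $17,375; Shipping 5,546.72 → $5,550.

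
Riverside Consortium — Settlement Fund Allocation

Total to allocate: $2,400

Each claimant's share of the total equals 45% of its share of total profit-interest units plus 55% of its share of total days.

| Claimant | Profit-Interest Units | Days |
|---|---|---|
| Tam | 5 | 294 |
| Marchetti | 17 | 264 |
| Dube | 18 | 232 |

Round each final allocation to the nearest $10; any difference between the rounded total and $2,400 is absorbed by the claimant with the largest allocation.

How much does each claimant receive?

Totals — profit-interest units 40, days 790.
Composite weights (45% profit-interest units + 55% days): Tam 0.2609; Marchetti 0.3750; Dube 0.3640.
Raw shares: Tam 626.24; Marchetti 900.11; Dube 873.65.
After rounding ($10): Tam $630; Marchetti $900; Dube $870. Sum = $2,400.
No rounding difference to absorb.

Tam: $630; Marchetti: $900; Dube: $870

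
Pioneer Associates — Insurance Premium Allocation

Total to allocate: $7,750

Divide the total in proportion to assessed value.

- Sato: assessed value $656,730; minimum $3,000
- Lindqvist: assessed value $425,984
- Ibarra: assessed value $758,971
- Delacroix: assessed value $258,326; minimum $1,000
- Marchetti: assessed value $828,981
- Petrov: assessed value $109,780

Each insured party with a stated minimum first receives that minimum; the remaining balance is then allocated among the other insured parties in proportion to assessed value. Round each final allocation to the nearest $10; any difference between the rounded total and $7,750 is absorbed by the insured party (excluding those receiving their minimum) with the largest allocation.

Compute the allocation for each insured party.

Sato: $3,000 | Lindqvist: $750 | Ibarra: $1,340 | Delacroix: $1,000 | Marchetti: $1,470 | Petrov: $190

Minimums first: Sato $3,000; Delacroix $1,000. Balance $3,750.
Balance split over remaining assessed value 2,123,716: Lindqvist 752.19 → $750; Ibarra 1,340.17 → $1,340; Marchetti 1,463.79 → $1,460; Petrov 193.85 → $190.
Rounding difference +$10 applied to Marchetti → $1,470.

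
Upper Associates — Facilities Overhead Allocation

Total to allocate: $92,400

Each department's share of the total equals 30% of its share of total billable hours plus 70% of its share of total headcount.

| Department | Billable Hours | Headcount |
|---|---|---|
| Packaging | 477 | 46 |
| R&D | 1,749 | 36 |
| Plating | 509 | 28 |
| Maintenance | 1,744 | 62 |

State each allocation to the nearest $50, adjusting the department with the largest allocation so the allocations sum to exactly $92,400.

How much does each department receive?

Totals — billable hours 4,479, headcount 172.
Combined weights (30% billable hours + 70% headcount): Packaging 0.2192; R&D 0.2637; Plating 0.1480; Maintenance 0.3691.
Pro-rata amounts: Packaging 20,250.24; R&D 24,362.03; Plating 13,679.44; Maintenance 34,108.29.
After rounding ($50): Packaging $20,250; R&D $24,350; Plating $13,700; Maintenance $34,100. Sum = $92,400.
Sum already equals the total — no adjustment.

Packaging: $20,250 · R&D: $24,350 · Plating: $13,700 · Maintenance: $34,100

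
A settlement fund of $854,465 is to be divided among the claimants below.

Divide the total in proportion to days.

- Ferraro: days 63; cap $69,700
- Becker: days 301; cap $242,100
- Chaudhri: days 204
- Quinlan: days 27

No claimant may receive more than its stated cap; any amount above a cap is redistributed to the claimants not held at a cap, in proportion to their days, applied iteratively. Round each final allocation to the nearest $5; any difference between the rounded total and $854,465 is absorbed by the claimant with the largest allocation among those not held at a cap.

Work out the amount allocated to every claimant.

Ferraro: $69,700; Becker: $242,100; Chaudhri: $479,235; Quinlan: $63,430

Sum of days: 595.
Proportional shares (ignoring caps): Ferraro 90,472.76; Becker 432,258.76; Chaudhri 292,959.43; Quinlan 38,774.04.
Cap binds for Ferraro ($69,700), Becker ($242,100); balance $542,665 reallocated over remaining days 231.
Remaining shares: Chaudhri 479,236.62 → $479,235; Quinlan 63,428.38 → $63,430.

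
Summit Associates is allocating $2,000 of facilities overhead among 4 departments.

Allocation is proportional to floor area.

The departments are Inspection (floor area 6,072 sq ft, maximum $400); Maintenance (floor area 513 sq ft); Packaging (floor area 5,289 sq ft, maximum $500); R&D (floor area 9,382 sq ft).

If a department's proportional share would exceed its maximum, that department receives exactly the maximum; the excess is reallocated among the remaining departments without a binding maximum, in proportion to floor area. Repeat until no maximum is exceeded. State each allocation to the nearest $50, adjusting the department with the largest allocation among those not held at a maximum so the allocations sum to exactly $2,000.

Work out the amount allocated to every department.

Inspection: $400; Maintenance: $50; Packaging: $500; R&D: $1,050

Sum of floor area: 21,256.
Unconstrained shares: Inspection 571.32; Maintenance 48.27; Packaging 497.65; R&D 882.76.
Capped: Inspection ($400); balance $1,600 reallocated over remaining floor area 15,184.
Capped: Packaging ($500); balance $1,100 reallocated over remaining floor area 9,895.
Remaining shares: Maintenance 57.03 → $50; R&D 1,042.97 → $1,050.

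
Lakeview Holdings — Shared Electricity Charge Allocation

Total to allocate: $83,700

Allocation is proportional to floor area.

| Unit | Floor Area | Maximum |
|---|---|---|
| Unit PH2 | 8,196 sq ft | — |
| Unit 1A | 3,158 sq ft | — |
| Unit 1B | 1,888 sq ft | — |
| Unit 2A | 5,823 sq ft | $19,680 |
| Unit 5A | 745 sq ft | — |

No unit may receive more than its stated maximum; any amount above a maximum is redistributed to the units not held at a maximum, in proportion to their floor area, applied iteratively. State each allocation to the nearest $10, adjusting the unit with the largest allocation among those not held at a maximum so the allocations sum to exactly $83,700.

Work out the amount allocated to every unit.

Unit PH2: $37,520 | Unit 1A: $14,450 | Unit 1B: $8,640 | Unit 2A: $19,680 | Unit 5A: $3,410

Total floor area = 19,810.
Unconstrained shares: Unit PH2 34,629.24; Unit 1A 13,342.99; Unit 1B 7,977.06; Unit 2A 24,602.98; Unit 5A 3,147.73.
Cap binds for Unit 2A ($19,680); balance $64,020 reallocated over remaining floor area 13,987.
Remaining shares: Unit PH2 37,513.97 → $37,510; Unit 1A 14,454.50 → $14,450; Unit 1B 8,641.58 → $8,640; Unit 5A 3,409.94 → $3,410.
Rounding difference +$10 applied to Unit PH2 → $37,520.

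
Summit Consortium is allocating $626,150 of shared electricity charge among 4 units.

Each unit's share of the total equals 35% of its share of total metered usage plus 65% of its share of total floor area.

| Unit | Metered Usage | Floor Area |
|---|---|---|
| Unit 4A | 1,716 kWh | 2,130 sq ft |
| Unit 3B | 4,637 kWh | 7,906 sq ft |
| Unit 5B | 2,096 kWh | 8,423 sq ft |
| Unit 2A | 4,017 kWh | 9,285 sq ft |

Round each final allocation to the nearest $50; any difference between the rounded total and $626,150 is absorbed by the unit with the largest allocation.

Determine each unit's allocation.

Unit 4A: $61,400 | Unit 3B: $197,500 | Unit 5B: $160,400 | Unit 2A: $206,850

Totals — metered usage 12,466, floor area 27,744.
Blended shares (35% metered usage + 65% floor area): Unit 4A 0.0981; Unit 3B 0.3154; Unit 5B 0.2562; Unit 2A 0.3303.
Pro-rata amounts: Unit 4A 61,413.87; Unit 3B 197,497.57; Unit 5B 160,411.01; Unit 2A 206,827.54.
At nearest $50: Unit 4A $61,400; Unit 3B $197,500; Unit 5B $160,400; Unit 2A $206,850. Sum = $626,150.
No rounding difference to absorb.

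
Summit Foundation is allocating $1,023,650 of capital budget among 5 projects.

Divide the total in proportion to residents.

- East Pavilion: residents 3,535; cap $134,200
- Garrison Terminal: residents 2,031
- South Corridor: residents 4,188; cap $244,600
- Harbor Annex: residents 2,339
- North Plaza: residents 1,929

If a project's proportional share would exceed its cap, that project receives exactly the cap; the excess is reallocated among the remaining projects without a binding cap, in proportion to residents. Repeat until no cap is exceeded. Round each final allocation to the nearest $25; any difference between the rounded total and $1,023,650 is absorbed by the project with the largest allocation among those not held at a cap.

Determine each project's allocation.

East Pavilion: $134,200; Garrison Terminal: $207,925; South Corridor: $244,600; Harbor Annex: $239,450; North Plaza: $197,475

Combined residents = 14,022.
Pro-rata shares before constraints: East Pavilion 258,066.09; Garrison Terminal 148,269.37; South Corridor 305,737.14; Harbor Annex 170,754.34; North Plaza 140,823.05.
Cap binds for East Pavilion ($134,200), South Corridor ($244,600); balance $644,850 reallocated over remaining residents 6,299.
Remaining shares: Garrison Terminal 207,920.36 → $207,925; Harbor Annex 239,451.37 → $239,450; North Plaza 197,478.27 → $197,475.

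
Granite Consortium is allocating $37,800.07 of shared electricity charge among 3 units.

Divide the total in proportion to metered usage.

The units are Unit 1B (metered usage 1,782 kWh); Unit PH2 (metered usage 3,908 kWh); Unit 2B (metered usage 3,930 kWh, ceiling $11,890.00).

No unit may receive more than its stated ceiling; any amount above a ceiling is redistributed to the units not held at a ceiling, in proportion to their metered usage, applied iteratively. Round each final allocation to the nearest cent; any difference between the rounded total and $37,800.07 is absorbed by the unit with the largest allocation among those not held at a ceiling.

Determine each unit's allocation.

Unit 1B: $8,114.54 · Unit PH2: $17,795.53 · Unit 2B: $11,890.00

Metered usage total: 9,620.
Pro-rata shares before constraints: Unit 1B 7,002.0504; Unit PH2 15,355.7873; Unit 2B 15,442.2323.
Held at cap: Unit 2B ($11,890.00); balance $25,910.07 reallocated over remaining metered usage 5,690.
Remaining shares: Unit 1B 8,114.5421 → $8,114.54; Unit PH2 17,795.5279 → $17,795.53.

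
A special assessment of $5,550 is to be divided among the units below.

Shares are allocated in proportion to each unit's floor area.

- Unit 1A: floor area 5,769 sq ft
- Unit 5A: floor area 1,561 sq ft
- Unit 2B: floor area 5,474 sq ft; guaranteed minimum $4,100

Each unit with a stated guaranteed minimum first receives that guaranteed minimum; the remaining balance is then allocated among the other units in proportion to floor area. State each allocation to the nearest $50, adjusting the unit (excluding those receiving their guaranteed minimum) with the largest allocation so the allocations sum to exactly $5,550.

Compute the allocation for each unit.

Minimums first: Unit 2B $4,100. Residual $1,450.
Residual split over remaining floor area 7,330: Unit 1A 1,141.21 → $1,150; Unit 5A 308.79 → $300.

Unit 1A: $1,150; Unit 5A: $300; Unit 2B: $4,100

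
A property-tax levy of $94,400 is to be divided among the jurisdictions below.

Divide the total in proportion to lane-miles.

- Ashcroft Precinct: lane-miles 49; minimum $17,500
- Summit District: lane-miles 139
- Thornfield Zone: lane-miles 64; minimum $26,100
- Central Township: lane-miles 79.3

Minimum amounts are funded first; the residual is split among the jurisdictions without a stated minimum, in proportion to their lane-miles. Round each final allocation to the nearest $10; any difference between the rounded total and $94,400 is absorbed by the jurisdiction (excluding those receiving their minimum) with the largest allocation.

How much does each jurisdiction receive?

Fund the minimums — Ashcroft Precinct $17,500; Thornfield Zone $26,100. Balance $50,800.
Balance split over remaining lane-miles 218.3: Summit District 32,346.31 → $32,350; Central Township 18,453.69 → $18,450.

Ashcroft Precinct: $17,500 · Summit District: $32,350 · Thornfield Zone: $26,100 · Central Township: $18,450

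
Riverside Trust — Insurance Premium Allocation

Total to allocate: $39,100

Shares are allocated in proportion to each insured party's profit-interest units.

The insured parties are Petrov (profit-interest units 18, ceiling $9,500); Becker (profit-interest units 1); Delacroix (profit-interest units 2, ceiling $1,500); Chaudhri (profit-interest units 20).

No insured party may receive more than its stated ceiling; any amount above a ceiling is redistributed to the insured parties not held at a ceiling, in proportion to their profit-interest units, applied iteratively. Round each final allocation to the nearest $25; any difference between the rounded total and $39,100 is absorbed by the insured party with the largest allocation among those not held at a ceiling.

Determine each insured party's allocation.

Combined profit-interest units = 41.
Pro-rata shares before constraints: Petrov 17,165.85; Becker 953.66; Delacroix 1,907.32; Chaudhri 19,073.17.
Cap binds for Petrov ($9,500), Delacroix ($1,500); remaining pool $28,100 reallocated over remaining profit-interest units 21.
Remaining shares: Becker 1,338.10 → $1,350; Chaudhri 26,761.90 → $26,750.

Petrov: $9,500 | Becker: $1,350 | Delacroix: $1,500 | Chaudhri: $26,750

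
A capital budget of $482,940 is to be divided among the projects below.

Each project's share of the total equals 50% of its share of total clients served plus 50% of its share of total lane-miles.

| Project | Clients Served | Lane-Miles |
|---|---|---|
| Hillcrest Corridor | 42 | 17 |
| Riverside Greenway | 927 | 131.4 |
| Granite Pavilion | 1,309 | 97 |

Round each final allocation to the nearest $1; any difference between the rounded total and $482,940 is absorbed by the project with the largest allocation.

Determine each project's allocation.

Hillcrest Corridor: $21,180 · Riverside Greenway: $227,558 · Granite Pavilion: $234,202

Totals — clients served 2,278, lane-miles 245.4.
Combined weights (50% clients served + 50% lane-miles): Hillcrest Corridor 0.0439; Riverside Greenway 0.4712; Granite Pavilion 0.4849.
Proportional shares: Hillcrest Corridor 21,179.79; Riverside Greenway 227,558.49; Granite Pavilion 234,201.73.
After rounding ($1): Hillcrest Corridor $21,180; Riverside Greenway $227,558; Granite Pavilion $234,202. Sum = $482,940.
Rounded total matches; no reconciliation needed.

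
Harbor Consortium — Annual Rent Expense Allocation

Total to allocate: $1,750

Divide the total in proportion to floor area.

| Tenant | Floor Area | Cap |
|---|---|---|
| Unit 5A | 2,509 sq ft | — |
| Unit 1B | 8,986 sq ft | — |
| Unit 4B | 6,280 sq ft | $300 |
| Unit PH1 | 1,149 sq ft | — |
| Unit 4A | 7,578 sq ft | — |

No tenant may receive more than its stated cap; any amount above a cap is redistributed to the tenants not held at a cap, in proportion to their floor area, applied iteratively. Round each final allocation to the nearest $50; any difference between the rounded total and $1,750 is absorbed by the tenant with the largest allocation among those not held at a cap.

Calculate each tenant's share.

Unit 5A: $200 · Unit 1B: $600 · Unit 4B: $300 · Unit PH1: $100 · Unit 4A: $550

Sum of floor area: 26,502.
Unconstrained shares: Unit 5A 165.68; Unit 1B 593.37; Unit 4B 414.69; Unit PH1 75.87; Unit 4A 500.40.
Held at cap: Unit 4B ($300); balance $1,450 reallocated over remaining floor area 20,222.
Redistributed shares: Unit 5A 179.91 → $200; Unit 1B 644.33 → $650; Unit PH1 82.39 → $100; Unit 4A 543.37 → $550.
Rounding difference −$50 applied to Unit 1B → $600.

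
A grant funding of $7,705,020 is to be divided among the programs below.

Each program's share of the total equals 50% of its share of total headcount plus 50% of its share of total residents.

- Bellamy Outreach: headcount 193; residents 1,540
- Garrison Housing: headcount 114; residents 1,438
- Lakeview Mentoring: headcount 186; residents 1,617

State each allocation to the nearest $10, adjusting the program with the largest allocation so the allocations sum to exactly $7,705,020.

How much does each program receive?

Totals — headcount 493, residents 4,595.
Blended shares (50% headcount + 50% residents): Bellamy Outreach 0.3633; Garrison Housing 0.2721; Lakeview Mentoring 0.3646.
Unrounded shares: Bellamy Outreach 2,799,340.21; Garrison Housing 2,096,482.70; Lakeview Mentoring 2,809,197.09.
At nearest $10: Bellamy Outreach $2,799,340; Garrison Housing $2,096,480; Lakeview Mentoring $2,809,200. Sum = $7,705,020.
Rounded total matches; no reconciliation needed.

Bellamy Outreach: $2,799,340 | Garrison Housing: $2,096,480 | Lakeview Mentoring: $2,809,200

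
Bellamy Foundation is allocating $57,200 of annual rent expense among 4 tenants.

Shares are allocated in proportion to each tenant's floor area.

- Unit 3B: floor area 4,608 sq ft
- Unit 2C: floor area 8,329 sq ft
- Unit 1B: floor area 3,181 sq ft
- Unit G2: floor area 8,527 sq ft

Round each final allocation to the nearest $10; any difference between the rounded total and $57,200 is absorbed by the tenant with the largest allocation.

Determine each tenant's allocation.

Unit 3B: $10,690 | Unit 2C: $19,330 | Unit 1B: $7,380 | Unit G2: $19,800

Floor area total: 24,645.
Pro-rata amounts: Unit 3B 4,608/24,645 × $57,200 = 10,694.97; Unit 2C 8,329/24,645 × $57,200 = 19,331.26; Unit 1B 3,181/24,645 × $57,200 = 7,382.97; Unit G2 8,527/24,645 × $57,200 = 19,790.81.
Rounded to nearest $10: Unit 3B $10,690; Unit 2C $19,330; Unit 1B $7,380; Unit G2 $19,790. Sum = $57,190.
Difference $57,200 − $57,190 = +$10 applied to largest allocation (Unit G2): Unit G2 becomes $19,800.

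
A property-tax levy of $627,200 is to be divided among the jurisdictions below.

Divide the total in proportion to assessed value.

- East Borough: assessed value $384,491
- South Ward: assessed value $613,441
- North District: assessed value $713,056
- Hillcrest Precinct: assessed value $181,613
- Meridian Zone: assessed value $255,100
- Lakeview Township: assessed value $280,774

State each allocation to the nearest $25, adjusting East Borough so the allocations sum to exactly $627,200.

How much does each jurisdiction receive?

East Borough: $99,325; South Ward: $158,425; North District: $184,150; Hillcrest Precinct: $46,900; Meridian Zone: $65,875; Lakeview Township: $72,525

Total assessed value = 2,428,475.
Proportional shares: East Borough 384,491/2,428,475 × $627,200 = 99,302.14; South Ward 613,441/2,428,475 × $627,200 = 158,432.84; North District 713,056/2,428,475 × $627,200 = 184,160.32; Hillcrest Precinct 181,613/2,428,475 × $627,200 = 46,905.02; Meridian Zone 255,100/2,428,475 × $627,200 = 65,884.44; Lakeview Township 280,774/2,428,475 × $627,200 = 72,515.24.
After rounding ($25): East Borough $99,300; South Ward $158,425; North District $184,150; Hillcrest Precinct $46,900; Meridian Zone $65,875; Lakeview Township $72,525. Sum = $627,175.
Difference $627,200 − $627,175 = +$25 applied to East Borough: East Borough becomes $99,325.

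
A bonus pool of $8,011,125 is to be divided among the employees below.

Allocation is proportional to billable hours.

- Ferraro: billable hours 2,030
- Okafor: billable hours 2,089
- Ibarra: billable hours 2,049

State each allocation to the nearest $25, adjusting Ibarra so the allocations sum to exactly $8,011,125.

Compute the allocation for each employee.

Combined billable hours = 6,168.
Raw shares: Ferraro 2,030/6,168 × $8,011,125 = 2,636,605.67; Okafor 2,089/6,168 × $8,011,125 = 2,713,236.08; Ibarra 2,049/6,168 × $8,011,125 = 2,661,283.26.
At nearest $25: Ferraro $2,636,600; Okafor $2,713,225; Ibarra $2,661,275. Sum = $8,011,100.
Difference $8,011,125 − $8,011,100 = +$25 applied to Ibarra: Ibarra becomes $2,661,300.

Ferraro: $2,636,600; Okafor: $2,713,225; Ibarra: $2,661,300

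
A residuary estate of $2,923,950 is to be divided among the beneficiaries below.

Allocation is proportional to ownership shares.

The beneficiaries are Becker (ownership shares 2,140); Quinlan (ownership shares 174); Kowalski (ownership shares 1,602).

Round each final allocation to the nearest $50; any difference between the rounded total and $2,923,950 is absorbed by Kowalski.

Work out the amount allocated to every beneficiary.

Sum of ownership shares: 3,916.
Unrounded shares: Becker 2,140/3,916 × $2,923,950 = 1,597,868.49; Quinlan 174/3,916 × $2,923,950 = 129,920.15; Kowalski 1,602/3,916 × $2,923,950 = 1,196,161.36.
At nearest $50: Becker $1,597,850; Quinlan $129,900; Kowalski $1,196,150. Sum = $2,923,900.
Difference $2,923,950 − $2,923,900 = +$50 applied to Kowalski: Kowalski becomes $1,196,200.

Becker: $1,597,850; Quinlan: $129,900; Kowalski: $1,196,200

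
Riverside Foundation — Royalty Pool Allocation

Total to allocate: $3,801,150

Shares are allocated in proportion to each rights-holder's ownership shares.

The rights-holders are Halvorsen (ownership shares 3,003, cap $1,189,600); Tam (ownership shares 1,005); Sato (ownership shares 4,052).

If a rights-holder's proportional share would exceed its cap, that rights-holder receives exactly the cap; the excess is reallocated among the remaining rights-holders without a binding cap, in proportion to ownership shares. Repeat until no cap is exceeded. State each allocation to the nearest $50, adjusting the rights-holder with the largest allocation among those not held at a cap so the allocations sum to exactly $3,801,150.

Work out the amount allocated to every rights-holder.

Halvorsen: $1,189,600 | Tam: $519,000 | Sato: $2,092,550

Sum of ownership shares: 8,060.
Unconstrained shares: Halvorsen 1,416,234.92; Tam 473,964.73; Sato 1,910,950.35.
Cap binds for Halvorsen ($1,189,600); residual $2,611,550 reallocated over remaining ownership shares 5,057.
Redistributed shares: Tam 519,004.89 → $519,000; Sato 2,092,545.11 → $2,092,550.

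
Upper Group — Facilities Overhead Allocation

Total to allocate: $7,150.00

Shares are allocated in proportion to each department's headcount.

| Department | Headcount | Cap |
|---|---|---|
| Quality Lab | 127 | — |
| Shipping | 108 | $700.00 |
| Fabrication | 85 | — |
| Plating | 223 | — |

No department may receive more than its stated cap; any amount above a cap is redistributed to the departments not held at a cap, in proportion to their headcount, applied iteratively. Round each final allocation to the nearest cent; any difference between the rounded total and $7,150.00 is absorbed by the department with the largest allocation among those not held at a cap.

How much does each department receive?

Quality Lab: $1,883.10 | Shipping: $700.00 | Fabrication: $1,260.34 | Plating: $3,306.56

Sum of headcount: 543.
Proportional shares (ignoring caps): Quality Lab 1,672.2836; Shipping 1,422.0994; Fabrication 1,119.2449; Plating 2,936.3720.
Held at cap: Shipping ($700.00); remaining pool $6,450.00 reallocated over remaining headcount 435.
Redistributed shares: Quality Lab 1,883.1034 → $1,883.10; Fabrication 1,260.3448 → $1,260.34; Plating 3,306.5517 → $3,306.55.
Rounding difference +$0.01 applied to Plating → $3,306.56.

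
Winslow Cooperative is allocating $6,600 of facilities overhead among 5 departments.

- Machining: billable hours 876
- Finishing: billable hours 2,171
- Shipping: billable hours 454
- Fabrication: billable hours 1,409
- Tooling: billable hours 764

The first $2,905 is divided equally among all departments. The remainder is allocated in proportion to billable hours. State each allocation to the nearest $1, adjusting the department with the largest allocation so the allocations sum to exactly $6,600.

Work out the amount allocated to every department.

$2,905 shared equally gives $581 per department.
Remainder $3,695 by billable hours (total 5,674): Machining 570.47 → $570; Finishing 1,413.79 → $1,414; Shipping 295.65 → $296; Fabrication 917.56 → $918; Tooling 497.53 → $498.
Rounding difference −$1 on remainder applied to Finishing.
Totals: Machining $581 + $570 = $1,151; Finishing $581 + $1,413 = $1,994; Shipping $581 + $296 = $877; Fabrication $581 + $918 = $1,499; Tooling $581 + $498 = $1,079.

Machining: $1,151 | Finishing: $1,994 | Shipping: $877 | Fabrication: $1,499 | Tooling: $1,079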